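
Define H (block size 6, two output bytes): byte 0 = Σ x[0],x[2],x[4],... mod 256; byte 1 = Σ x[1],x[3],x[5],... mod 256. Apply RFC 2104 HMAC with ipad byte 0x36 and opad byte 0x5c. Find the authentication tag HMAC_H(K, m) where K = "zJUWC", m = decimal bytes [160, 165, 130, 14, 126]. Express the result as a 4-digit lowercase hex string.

1243

Key "zJUWC" = 7a 4a 55 57 43 is 5 bytes ≤ B = 6; zero-pad to 6 bytes: K' = 7a 4a 55 57 43 00.
K' ⊕ ipad = 4c 7c 63 61 75 36.  K' ⊕ opad = 26 16 09 0b 1f 5c.
Inner input = (K'⊕ipad) ∥ m = 4c 7c 63 61 75 36 ∥ a0 a5 82 0e 7e.
Inner hash: even-index sum = 708 mod 256 = 196; odd-index sum = 454 mod 256 = 198 → c4 c6.
Outer input = (K'⊕opad) ∥ inner = 26 16 09 0b 1f 5c ∥ c4 c6.
Outer hash (tag): even-index sum = 274 mod 256 = 18; odd-index sum = 323 mod 256 = 67 → 12 43.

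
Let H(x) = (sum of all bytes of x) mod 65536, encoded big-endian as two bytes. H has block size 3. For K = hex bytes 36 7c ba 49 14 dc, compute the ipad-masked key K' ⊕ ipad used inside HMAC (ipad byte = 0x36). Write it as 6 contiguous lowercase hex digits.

Key hex bytes 36 7c ba 49 14 dc is 6 bytes > B = 3, so hash it first: H(key) = 02 a5, then zero-pad to 3 bytes: K' = 02 a5 00.
XOR each byte with 0x36: 02⊕36=34, a5⊕36=93, 00⊕36=36.

349336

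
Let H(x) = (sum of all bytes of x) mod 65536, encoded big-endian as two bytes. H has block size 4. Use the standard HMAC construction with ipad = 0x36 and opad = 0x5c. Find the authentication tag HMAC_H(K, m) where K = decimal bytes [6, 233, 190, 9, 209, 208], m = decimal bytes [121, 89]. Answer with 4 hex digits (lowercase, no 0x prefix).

01f7

Key decimal bytes [6, 233, 190, 9, 209, 208] = 06 e9 be 09 d1 d0 is 6 bytes > B = 4, so hash it first: H(key) = 03 57, then zero-pad to 4 bytes: K' = 03 57 00 00.
K' ⊕ ipad = 35 61 36 36.  K' ⊕ opad = 5f 0b 5c 5c.
Inner input = (K'⊕ipad) ∥ m = 35 61 36 36 ∥ 79 59.
Inner hash: sum = 53+97+54+54+121+89 = 468 → 01 d4.
Outer input = (K'⊕opad) ∥ inner = 5f 0b 5c 5c ∥ 01 d4.
Outer hash (tag): sum = 95+11+92+92+1+212 = 503 → 01 f7.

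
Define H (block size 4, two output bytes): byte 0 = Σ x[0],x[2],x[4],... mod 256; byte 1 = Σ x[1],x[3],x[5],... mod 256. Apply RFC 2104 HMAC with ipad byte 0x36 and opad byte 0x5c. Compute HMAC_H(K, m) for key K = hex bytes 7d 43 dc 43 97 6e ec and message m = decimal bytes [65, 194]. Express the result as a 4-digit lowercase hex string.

Key hex bytes 7d 43 dc 43 97 6e ec is 7 bytes > B = 4, so hash it first: H(key) = dc f4, then zero-pad to 4 bytes: K' = dc f4 00 00.
K' ⊕ ipad = ea c2 36 36.  K' ⊕ opad = 80 a8 5c 5c.
Inner input = (K'⊕ipad) ∥ m = ea c2 36 36 ∥ 41 c2.
Inner hash: even-index sum = 353 mod 256 = 97; odd-index sum = 442 mod 256 = 186 → 61 ba.
Outer input = (K'⊕opad) ∥ inner = 80 a8 5c 5c ∥ 61 ba.
Outer hash (tag): even-index sum = 317 mod 256 = 61; odd-index sum = 446 mod 256 = 190 → 3d be.

3dbe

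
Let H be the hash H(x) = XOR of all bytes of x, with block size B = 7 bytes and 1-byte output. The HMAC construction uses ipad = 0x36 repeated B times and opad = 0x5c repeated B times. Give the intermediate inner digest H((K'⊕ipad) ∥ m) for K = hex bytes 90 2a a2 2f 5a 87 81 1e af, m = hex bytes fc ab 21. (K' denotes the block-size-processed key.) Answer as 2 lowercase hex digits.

9a

Key hex bytes 90 2a a2 2f 5a 87 81 1e af is 9 bytes > B = 7, so hash it first: H(key) = da, then zero-pad to 7 bytes: K' = da 00 00 00 00 00 00.
K' ⊕ ipad = ec 36 36 36 36 36 36.
Inner input = ec 36 36 36 36 36 36 ∥ fc ab 21.
Inner hash: XOR ec⊕36⊕36⊕36⊕36⊕36⊕36⊕fc⊕ab⊕21 = 9a.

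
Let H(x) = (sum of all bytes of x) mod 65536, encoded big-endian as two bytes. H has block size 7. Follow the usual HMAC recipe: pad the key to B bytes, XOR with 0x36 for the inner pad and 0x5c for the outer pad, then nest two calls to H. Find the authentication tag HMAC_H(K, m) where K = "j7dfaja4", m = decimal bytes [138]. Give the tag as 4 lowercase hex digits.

038c

Key "j7dfaja4" = 6a 37 64 66 61 6a 61 34 is 8 bytes > B = 7, so hash it first: H(key) = 02 cb, then zero-pad to 7 bytes: K' = 02 cb 00 00 00 00 00.
K' ⊕ ipad = 34 fd 36 36 36 36 36.  K' ⊕ opad = 5e 97 5c 5c 5c 5c 5c.
Inner input = (K'⊕ipad) ∥ m = 34 fd 36 36 36 36 36 ∥ 8a.
Inner hash: sum = 52+253+54+54+54+54+54+138 = 713 → 02 c9.
Outer input = (K'⊕opad) ∥ inner = 5e 97 5c 5c 5c 5c 5c ∥ 02 c9.
Outer hash (tag): sum = 94+151+92+92+92+92+92+2+201 = 908 → 03 8c.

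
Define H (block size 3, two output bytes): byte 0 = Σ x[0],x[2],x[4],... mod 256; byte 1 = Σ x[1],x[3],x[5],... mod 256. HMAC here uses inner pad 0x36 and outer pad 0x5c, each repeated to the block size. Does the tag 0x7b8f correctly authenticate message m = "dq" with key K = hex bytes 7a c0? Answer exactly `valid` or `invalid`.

Key hex bytes 7a c0 is 2 bytes ≤ B = 3; zero-pad to 3 bytes: K' = 7a c0 00.
K' ⊕ ipad = 4c f6 36; K' ⊕ opad = 26 9c 5c.
Inner hash: even-index sum = 243 mod 256 = 243; odd-index sum = 346 mod 256 = 90 → f3 5a.
Outer hash (recomputed tag): even-index sum = 220 mod 256 = 220; odd-index sum = 399 mod 256 = 143 → dc 8f.
Recomputed tag = dc8f; claimed = 7b8f → mismatch.

invalid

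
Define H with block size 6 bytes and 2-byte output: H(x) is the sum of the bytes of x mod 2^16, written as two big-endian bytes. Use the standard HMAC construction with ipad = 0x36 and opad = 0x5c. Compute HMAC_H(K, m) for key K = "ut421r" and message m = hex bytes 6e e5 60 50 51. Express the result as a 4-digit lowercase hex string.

Key "ut421r" = 75 74 34 32 31 72 is exactly B = 6 bytes: K' = 75 74 34 32 31 72.
K' ⊕ ipad = 43 42 02 04 07 44.  K' ⊕ opad = 29 28 68 6e 6d 2e.
Inner input = (K'⊕ipad) ∥ m = 43 42 02 04 07 44 ∥ 6e e5 60 50 51.
Inner hash: sum = 67+66+2+4+7+68+110+229+96+80+81 = 810 → 03 2a.
Outer input = (K'⊕opad) ∥ inner = 29 28 68 6e 6d 2e ∥ 03 2a.
Outer hash (tag): sum = 41+40+104+110+109+46+3+42 = 495 → 01 ef.

01ef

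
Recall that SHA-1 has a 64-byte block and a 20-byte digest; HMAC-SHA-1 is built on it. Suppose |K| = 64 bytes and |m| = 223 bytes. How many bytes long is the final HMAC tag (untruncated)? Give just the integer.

20

The tag is one SHA-1 digest: 20 bytes.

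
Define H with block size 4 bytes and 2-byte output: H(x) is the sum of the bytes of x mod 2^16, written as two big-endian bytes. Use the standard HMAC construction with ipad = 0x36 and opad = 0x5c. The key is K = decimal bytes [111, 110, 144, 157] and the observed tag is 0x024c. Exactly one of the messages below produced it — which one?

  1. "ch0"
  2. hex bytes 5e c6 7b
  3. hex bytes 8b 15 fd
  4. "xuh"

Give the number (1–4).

Key decimal bytes [111, 110, 144, 157] = 6f 6e 90 9d is exactly B = 4 bytes: K' = 6f 6e 90 9d.
K' ⊕ ipad = 59 58 a6 ab; K' ⊕ opad = 33 32 cc c1.
m1: inner = H(59 58 a6 ab 63 68 30) = 02 fd; tag = H(33 32 cc c1 02 fd) = 02f1
m2: inner = H(59 58 a6 ab 5e c6 7b) = 03 a1; tag = H(33 32 cc c1 03 a1) = 0296
m3: inner = H(59 58 a6 ab 8b 15 fd) = 03 9f; tag = H(33 32 cc c1 03 9f) = 0294
m4: inner = H(59 58 a6 ab 78 75 68) = 03 57; tag = H(33 32 cc c1 03 57) = 024c ← matches

4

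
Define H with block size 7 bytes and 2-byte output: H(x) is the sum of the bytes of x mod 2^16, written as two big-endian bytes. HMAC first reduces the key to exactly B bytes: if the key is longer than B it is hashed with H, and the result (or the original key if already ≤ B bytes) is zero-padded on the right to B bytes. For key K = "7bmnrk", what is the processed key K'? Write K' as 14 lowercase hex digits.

Key "7bmnrk" = 37 62 6d 6e 72 6b is 6 bytes ≤ B = 7; zero-pad to 7 bytes: K' = 37 62 6d 6e 72 6b 00.

37626d6e726b00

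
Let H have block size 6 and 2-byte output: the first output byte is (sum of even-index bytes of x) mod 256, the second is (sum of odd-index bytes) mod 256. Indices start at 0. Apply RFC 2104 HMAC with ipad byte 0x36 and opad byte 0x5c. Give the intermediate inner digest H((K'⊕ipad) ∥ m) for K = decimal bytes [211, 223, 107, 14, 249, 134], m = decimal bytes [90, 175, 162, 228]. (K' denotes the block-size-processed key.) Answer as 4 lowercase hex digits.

0d64

Key decimal bytes [211, 223, 107, 14, 249, 134] = d3 df 6b 0e f9 86 is exactly B = 6 bytes: K' = d3 df 6b 0e f9 86.
K' ⊕ ipad = e5 e9 5d 38 cf b0.
Inner input = e5 e9 5d 38 cf b0 ∥ 5a af a2 e4.
Inner hash: even-index sum = 781 mod 256 = 13; odd-index sum = 868 mod 256 = 100 → 0d 64.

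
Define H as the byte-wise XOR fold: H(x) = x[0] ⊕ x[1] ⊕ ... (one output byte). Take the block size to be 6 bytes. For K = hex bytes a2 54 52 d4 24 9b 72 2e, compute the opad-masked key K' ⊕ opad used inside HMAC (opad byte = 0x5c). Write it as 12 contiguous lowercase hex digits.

cf5c5c5c5c5c

Key hex bytes a2 54 52 d4 24 9b 72 2e is 8 bytes > B = 6, so hash it first: H(key) = 93, then zero-pad to 6 bytes: K' = 93 00 00 00 00 00.
XOR each byte with 0x5c: 93⊕5c=cf, 00⊕5c=5c, 00⊕5c=5c, 00⊕5c=5c, 00⊕5c=5c, 00⊕5c=5c.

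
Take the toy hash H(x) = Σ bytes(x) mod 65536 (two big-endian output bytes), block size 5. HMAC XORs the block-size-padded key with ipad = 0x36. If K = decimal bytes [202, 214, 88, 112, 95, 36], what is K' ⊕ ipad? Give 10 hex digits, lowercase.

Key decimal bytes [202, 214, 88, 112, 95, 36] = ca d6 58 70 5f 24 is 6 bytes > B = 5, so hash it first: H(key) = 02 eb, then zero-pad to 5 bytes: K' = 02 eb 00 00 00.
XOR each byte with 0x36: 02⊕36=34, eb⊕36=dd, 00⊕36=36, 00⊕36=36, 00⊕36=36.

34dd363636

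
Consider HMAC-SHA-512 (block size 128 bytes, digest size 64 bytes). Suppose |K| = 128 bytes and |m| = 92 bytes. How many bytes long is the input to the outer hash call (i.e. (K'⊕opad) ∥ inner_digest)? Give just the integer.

Key is 128 ≤ 128 bytes, zero-padded: |K'| = 128.
Outer input = (K'⊕opad) ∥ H(inner) → 128 + 64 = 192 bytes.

192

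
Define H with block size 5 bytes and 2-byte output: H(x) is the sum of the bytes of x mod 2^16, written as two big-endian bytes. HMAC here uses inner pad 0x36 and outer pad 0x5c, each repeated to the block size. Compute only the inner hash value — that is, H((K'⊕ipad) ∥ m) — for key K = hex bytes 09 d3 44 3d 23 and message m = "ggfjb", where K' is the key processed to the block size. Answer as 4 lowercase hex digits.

Key hex bytes 09 d3 44 3d 23 is exactly B = 5 bytes: K' = 09 d3 44 3d 23.
K' ⊕ ipad = 3f e5 72 0b 15.
Inner input = 3f e5 72 0b 15 ∥ 67 67 66 6a 62.
Inner hash: sum = 63+229+114+11+21+103+103+102+106+98 = 950 → 03 b6.

03b6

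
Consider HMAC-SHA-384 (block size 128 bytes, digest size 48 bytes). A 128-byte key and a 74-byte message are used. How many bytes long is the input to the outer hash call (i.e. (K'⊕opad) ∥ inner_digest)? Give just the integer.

Key is 128 ≤ 128 bytes, zero-padded: |K'| = 128.
Outer input = (K'⊕opad) ∥ H(inner) → 128 + 48 = 176 bytes.

176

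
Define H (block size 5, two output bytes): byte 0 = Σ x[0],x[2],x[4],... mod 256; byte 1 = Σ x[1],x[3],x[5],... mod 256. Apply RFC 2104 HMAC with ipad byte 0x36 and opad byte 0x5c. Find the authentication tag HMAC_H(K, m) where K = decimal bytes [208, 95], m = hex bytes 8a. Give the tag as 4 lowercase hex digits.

Key decimal bytes [208, 95] = d0 5f is 2 bytes ≤ B = 5; zero-pad to 5 bytes: K' = d0 5f 00 00 00.
K' ⊕ ipad = e6 69 36 36 36.  K' ⊕ opad = 8c 03 5c 5c 5c.
Inner input = (K'⊕ipad) ∥ m = e6 69 36 36 36 ∥ 8a.
Inner hash: even-index sum = 338 mod 256 = 82; odd-index sum = 297 mod 256 = 41 → 52 29.
Outer input = (K'⊕opad) ∥ inner = 8c 03 5c 5c 5c ∥ 52 29.
Outer hash (tag): even-index sum = 365 mod 256 = 109; odd-index sum = 177 mod 256 = 177 → 6d b1.

6db1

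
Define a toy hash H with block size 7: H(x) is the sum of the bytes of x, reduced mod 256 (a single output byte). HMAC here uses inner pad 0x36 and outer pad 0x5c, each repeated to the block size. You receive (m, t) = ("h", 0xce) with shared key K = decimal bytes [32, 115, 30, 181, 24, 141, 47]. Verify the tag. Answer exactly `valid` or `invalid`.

valid

Key decimal bytes [32, 115, 30, 181, 24, 141, 47] = 20 73 1e b5 18 8d 2f is exactly B = 7 bytes: K' = 20 73 1e b5 18 8d 2f.
K' ⊕ ipad = 16 45 28 83 2e bb 19; K' ⊕ opad = 7c 2f 42 e9 44 d1 73.
Inner hash: sum = 22+69+40+131+46+187+25+104 = 624; mod 256 = 112 → 70.
Outer hash (recomputed tag): sum = 124+47+66+233+68+209+115+112 = 974; mod 256 = 206 → ce.
Recomputed tag = ce; claimed = ce → match.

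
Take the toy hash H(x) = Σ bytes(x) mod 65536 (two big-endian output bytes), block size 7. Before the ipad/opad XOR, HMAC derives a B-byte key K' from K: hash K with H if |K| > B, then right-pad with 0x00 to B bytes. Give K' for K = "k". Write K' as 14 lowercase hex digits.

6b000000000000

Key "k" = 6b is 1 byte ≤ B = 7; zero-pad to 7 bytes: K' = 6b 00 00 00 00 00 00.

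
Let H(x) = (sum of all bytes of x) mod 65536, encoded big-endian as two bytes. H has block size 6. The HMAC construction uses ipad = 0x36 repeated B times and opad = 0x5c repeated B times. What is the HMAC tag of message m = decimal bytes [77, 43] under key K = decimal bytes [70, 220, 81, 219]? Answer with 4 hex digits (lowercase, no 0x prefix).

027b

Key decimal bytes [70, 220, 81, 219] = 46 dc 51 db is 4 bytes ≤ B = 6; zero-pad to 6 bytes: K' = 46 dc 51 db 00 00.
K' ⊕ ipad = 70 ea 67 ed 36 36.  K' ⊕ opad = 1a 80 0d 87 5c 5c.
Inner input = (K'⊕ipad) ∥ m = 70 ea 67 ed 36 36 ∥ 4d 2b.
Inner hash: sum = 112+234+103+237+54+54+77+43 = 914 → 03 92.
Outer input = (K'⊕opad) ∥ inner = 1a 80 0d 87 5c 5c ∥ 03 92.
Outer hash (tag): sum = 26+128+13+135+92+92+3+146 = 635 → 02 7b.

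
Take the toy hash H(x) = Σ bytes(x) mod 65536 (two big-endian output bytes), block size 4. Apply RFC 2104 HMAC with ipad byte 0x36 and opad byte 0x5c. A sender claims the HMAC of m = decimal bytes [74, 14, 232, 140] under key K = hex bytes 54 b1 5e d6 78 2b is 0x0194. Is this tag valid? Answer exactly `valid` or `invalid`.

Key hex bytes 54 b1 5e d6 78 2b is 6 bytes > B = 4, so hash it first: H(key) = 02 dc, then zero-pad to 4 bytes: K' = 02 dc 00 00.
K' ⊕ ipad = 34 ea 36 36; K' ⊕ opad = 5e 80 5c 5c.
Inner hash: sum = 52+234+54+54+74+14+232+140 = 854 → 03 56.
Outer hash (recomputed tag): sum = 94+128+92+92+3+86 = 495 → 01 ef.
Recomputed tag = 01ef; claimed = 0194 → mismatch.

invalid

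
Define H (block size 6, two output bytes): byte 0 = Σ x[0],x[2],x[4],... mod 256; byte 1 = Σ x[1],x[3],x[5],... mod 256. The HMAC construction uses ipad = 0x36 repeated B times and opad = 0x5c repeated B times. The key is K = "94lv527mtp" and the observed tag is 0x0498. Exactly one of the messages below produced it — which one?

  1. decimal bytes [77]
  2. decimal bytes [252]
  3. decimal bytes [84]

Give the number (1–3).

3

Key "94lv527mtp" = 39 34 6c 76 35 32 37 6d 74 70 is 10 bytes > B = 6, so hash it first: H(key) = 85 b9, then zero-pad to 6 bytes: K' = 85 b9 00 00 00 00.
K' ⊕ ipad = b3 8f 36 36 36 36; K' ⊕ opad = d9 e5 5c 5c 5c 5c.
m1: inner = H(b3 8f 36 36 36 36 4d) = 6c fb; tag = H(d9 e5 5c 5c 5c 5c 6c fb) = fd98
m2: inner = H(b3 8f 36 36 36 36 fc) = 1b fb; tag = H(d9 e5 5c 5c 5c 5c 1b fb) = ac98
m3: inner = H(b3 8f 36 36 36 36 54) = 73 fb; tag = H(d9 e5 5c 5c 5c 5c 73 fb) = 0498 ← matches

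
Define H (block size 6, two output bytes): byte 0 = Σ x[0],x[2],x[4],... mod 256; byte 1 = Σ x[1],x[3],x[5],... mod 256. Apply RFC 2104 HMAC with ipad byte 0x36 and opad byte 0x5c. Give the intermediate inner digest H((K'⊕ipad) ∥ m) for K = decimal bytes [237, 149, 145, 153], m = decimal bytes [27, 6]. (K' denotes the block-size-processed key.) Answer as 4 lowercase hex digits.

Key decimal bytes [237, 149, 145, 153] = ed 95 91 99 is 4 bytes ≤ B = 6; zero-pad to 6 bytes: K' = ed 95 91 99 00 00.
K' ⊕ ipad = db a3 a7 af 36 36.
Inner input = db a3 a7 af 36 36 ∥ 1b 06.
Inner hash: even-index sum = 467 mod 256 = 211; odd-index sum = 398 mod 256 = 142 → d3 8e.

d38e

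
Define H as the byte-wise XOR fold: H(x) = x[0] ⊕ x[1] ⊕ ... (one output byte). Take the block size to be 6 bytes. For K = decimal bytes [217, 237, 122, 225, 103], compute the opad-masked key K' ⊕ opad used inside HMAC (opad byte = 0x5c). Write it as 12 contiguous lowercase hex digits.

Key decimal bytes [217, 237, 122, 225, 103] = d9 ed 7a e1 67 is 5 bytes ≤ B = 6; zero-pad to 6 bytes: K' = d9 ed 7a e1 67 00.
XOR each byte with 0x5c: d9⊕5c=85, ed⊕5c=b1, 7a⊕5c=26, e1⊕5c=bd, 67⊕5c=3b, 00⊕5c=5c.

85b126bd3b5c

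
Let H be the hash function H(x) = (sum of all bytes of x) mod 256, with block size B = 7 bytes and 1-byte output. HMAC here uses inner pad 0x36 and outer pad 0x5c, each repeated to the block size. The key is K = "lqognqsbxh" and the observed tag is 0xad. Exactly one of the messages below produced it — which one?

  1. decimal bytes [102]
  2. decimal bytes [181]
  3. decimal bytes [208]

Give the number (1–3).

Key "lqognqsbxh" = 6c 71 6f 67 6e 71 73 62 78 68 is 10 bytes > B = 7, so hash it first: H(key) = 47, then zero-pad to 7 bytes: K' = 47 00 00 00 00 00 00.
K' ⊕ ipad = 71 36 36 36 36 36 36; K' ⊕ opad = 1b 5c 5c 5c 5c 5c 5c.
m1: inner = H(71 36 36 36 36 36 36 66) = 1b; tag = H(1b 5c 5c 5c 5c 5c 5c 1b) = 5e
m2: inner = H(71 36 36 36 36 36 36 b5) = 6a; tag = H(1b 5c 5c 5c 5c 5c 5c 6a) = ad ← matches
m3: inner = H(71 36 36 36 36 36 36 d0) = 85; tag = H(1b 5c 5c 5c 5c 5c 5c 85) = c8

2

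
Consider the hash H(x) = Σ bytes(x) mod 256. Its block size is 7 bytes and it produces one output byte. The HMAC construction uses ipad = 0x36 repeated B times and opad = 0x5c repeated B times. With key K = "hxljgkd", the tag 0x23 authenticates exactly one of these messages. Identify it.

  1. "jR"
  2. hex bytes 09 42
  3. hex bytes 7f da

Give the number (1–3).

Key "hxljgkd" = 68 78 6c 6a 67 6b 64 is exactly B = 7 bytes: K' = 68 78 6c 6a 67 6b 64.
K' ⊕ ipad = 5e 4e 5a 5c 51 5d 52; K' ⊕ opad = 34 24 30 36 3b 37 38.
m1: inner = H(5e 4e 5a 5c 51 5d 52 6a 52) = 1e; tag = H(34 24 30 36 3b 37 38 1e) = 86
m2: inner = H(5e 4e 5a 5c 51 5d 52 09 42) = ad; tag = H(34 24 30 36 3b 37 38 ad) = 15
m3: inner = H(5e 4e 5a 5c 51 5d 52 7f da) = bb; tag = H(34 24 30 36 3b 37 38 bb) = 23 ← matches

3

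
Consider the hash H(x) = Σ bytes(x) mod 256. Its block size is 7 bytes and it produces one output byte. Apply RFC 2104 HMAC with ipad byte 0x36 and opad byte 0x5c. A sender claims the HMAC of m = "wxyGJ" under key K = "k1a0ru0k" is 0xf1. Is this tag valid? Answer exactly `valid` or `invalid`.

valid

Key "k1a0ru0k" = 6b 31 61 30 72 75 30 6b is 8 bytes > B = 7, so hash it first: H(key) = af, then zero-pad to 7 bytes: K' = af 00 00 00 00 00 00.
K' ⊕ ipad = 99 36 36 36 36 36 36; K' ⊕ opad = f3 5c 5c 5c 5c 5c 5c.
Inner hash: sum = 153+54+54+54+54+54+54+119+120+121+71+74 = 982; mod 256 = 214 → d6.
Outer hash (recomputed tag): sum = 243+92+92+92+92+92+92+214 = 1009; mod 256 = 241 → f1.
Recomputed tag = f1; claimed = f1 → match.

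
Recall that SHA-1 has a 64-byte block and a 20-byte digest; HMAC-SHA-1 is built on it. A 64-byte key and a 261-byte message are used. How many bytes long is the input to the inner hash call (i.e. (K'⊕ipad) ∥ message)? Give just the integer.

325

Key is 64 ≤ 64 bytes, zero-padded: |K'| = 64.
Inner input = (K'⊕ipad) ∥ m → 64 + 261 = 325 bytes.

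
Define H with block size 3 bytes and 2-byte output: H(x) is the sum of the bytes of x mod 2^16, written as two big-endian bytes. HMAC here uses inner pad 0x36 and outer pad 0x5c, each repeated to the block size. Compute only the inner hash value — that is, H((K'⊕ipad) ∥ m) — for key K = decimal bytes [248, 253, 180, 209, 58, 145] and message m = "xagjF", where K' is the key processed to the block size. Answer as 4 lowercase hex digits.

Key decimal bytes [248, 253, 180, 209, 58, 145] = f8 fd b4 d1 3a 91 is 6 bytes > B = 3, so hash it first: H(key) = 04 45, then zero-pad to 3 bytes: K' = 04 45 00.
K' ⊕ ipad = 32 73 36.
Inner input = 32 73 36 ∥ 78 61 67 6a 46.
Inner hash: sum = 50+115+54+120+97+103+106+70 = 715 → 02 cb.

02cb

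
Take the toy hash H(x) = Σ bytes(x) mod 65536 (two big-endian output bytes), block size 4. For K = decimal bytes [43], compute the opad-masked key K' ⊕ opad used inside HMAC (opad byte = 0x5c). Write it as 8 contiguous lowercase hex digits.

775c5c5c

Key decimal bytes [43] = 2b is 1 byte ≤ B = 4; zero-pad to 4 bytes: K' = 2b 00 00 00.
XOR each byte with 0x5c: 2b⊕5c=77, 00⊕5c=5c, 00⊕5c=5c, 00⊕5c=5c.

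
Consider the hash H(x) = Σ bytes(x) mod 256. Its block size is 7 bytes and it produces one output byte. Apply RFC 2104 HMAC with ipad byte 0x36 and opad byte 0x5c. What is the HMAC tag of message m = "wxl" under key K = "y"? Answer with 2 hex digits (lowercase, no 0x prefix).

Key "y" = 79 is 1 byte ≤ B = 7; zero-pad to 7 bytes: K' = 79 00 00 00 00 00 00.
K' ⊕ ipad = 4f 36 36 36 36 36 36.  K' ⊕ opad = 25 5c 5c 5c 5c 5c 5c.
Inner input = (K'⊕ipad) ∥ m = 4f 36 36 36 36 36 36 ∥ 77 78 6c.
Inner hash: sum = 79+54+54+54+54+54+54+119+120+108 = 750; mod 256 = 238 → ee.
Outer input = (K'⊕opad) ∥ inner = 25 5c 5c 5c 5c 5c 5c ∥ ee.
Outer hash (tag): sum = 37+92+92+92+92+92+92+238 = 827; mod 256 = 59 → 3b.

3b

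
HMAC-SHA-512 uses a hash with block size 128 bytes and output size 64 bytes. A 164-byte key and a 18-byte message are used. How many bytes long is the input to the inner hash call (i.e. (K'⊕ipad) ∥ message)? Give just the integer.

146

Key is 164 > 128 bytes, so it is hashed to 64 bytes then zero-padded to 128: |K'| = 128.
Inner input = (K'⊕ipad) ∥ m → 128 + 18 = 146 bytes.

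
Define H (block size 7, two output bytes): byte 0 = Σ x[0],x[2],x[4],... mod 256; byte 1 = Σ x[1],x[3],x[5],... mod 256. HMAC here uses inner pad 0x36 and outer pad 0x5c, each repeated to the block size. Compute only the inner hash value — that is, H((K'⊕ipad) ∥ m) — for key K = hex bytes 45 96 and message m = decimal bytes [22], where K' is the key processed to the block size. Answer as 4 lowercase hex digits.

Key hex bytes 45 96 is 2 bytes ≤ B = 7; zero-pad to 7 bytes: K' = 45 96 00 00 00 00 00.
K' ⊕ ipad = 73 a0 36 36 36 36 36.
Inner input = 73 a0 36 36 36 36 36 ∥ 16.
Inner hash: even-index sum = 277 mod 256 = 21; odd-index sum = 290 mod 256 = 34 → 15 22.

1522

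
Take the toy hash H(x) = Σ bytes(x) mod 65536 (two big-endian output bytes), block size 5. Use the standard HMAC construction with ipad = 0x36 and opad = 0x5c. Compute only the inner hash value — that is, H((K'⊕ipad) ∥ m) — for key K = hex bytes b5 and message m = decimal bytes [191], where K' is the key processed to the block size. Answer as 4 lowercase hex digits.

Key hex bytes b5 is 1 byte ≤ B = 5; zero-pad to 5 bytes: K' = b5 00 00 00 00.
K' ⊕ ipad = 83 36 36 36 36.
Inner input = 83 36 36 36 36 ∥ bf.
Inner hash: sum = 131+54+54+54+54+191 = 538 → 02 1a.

021a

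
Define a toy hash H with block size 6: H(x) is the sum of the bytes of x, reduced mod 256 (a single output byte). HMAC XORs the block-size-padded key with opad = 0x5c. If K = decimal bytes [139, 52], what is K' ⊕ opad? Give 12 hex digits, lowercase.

d7685c5c5c5c

Key decimal bytes [139, 52] = 8b 34 is 2 bytes ≤ B = 6; zero-pad to 6 bytes: K' = 8b 34 00 00 00 00.
XOR each byte with 0x5c: 8b⊕5c=d7, 34⊕5c=68, 00⊕5c=5c, 00⊕5c=5c, 00⊕5c=5c, 00⊕5c=5c.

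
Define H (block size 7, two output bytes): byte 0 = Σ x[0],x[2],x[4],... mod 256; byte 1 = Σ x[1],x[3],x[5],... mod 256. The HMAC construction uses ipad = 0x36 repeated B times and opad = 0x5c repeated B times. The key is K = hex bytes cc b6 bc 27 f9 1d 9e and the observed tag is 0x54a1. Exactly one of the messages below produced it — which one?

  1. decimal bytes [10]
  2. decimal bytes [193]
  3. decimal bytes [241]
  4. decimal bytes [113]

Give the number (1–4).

Key hex bytes cc b6 bc 27 f9 1d 9e is exactly B = 7 bytes: K' = cc b6 bc 27 f9 1d 9e.
K' ⊕ ipad = fa 80 8a 11 cf 2b a8; K' ⊕ opad = 90 ea e0 7b a5 41 c2.
m1: inner = H(fa 80 8a 11 cf 2b a8 0a) = fb c6; tag = H(90 ea e0 7b a5 41 c2 fb c6) = 9da1
m2: inner = H(fa 80 8a 11 cf 2b a8 c1) = fb 7d; tag = H(90 ea e0 7b a5 41 c2 fb 7d) = 54a1 ← matches
m3: inner = H(fa 80 8a 11 cf 2b a8 f1) = fb ad; tag = H(90 ea e0 7b a5 41 c2 fb ad) = 84a1
m4: inner = H(fa 80 8a 11 cf 2b a8 71) = fb 2d; tag = H(90 ea e0 7b a5 41 c2 fb 2d) = 04a1

2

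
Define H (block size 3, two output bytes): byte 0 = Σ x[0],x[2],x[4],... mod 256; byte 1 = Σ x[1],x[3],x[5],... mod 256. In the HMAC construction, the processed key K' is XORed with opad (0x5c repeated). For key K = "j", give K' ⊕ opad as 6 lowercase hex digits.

365c5c

Key "j" = 6a is 1 byte ≤ B = 3; zero-pad to 3 bytes: K' = 6a 00 00.
XOR each byte with 0x5c: 6a⊕5c=36, 00⊕5c=5c, 00⊕5c=5c.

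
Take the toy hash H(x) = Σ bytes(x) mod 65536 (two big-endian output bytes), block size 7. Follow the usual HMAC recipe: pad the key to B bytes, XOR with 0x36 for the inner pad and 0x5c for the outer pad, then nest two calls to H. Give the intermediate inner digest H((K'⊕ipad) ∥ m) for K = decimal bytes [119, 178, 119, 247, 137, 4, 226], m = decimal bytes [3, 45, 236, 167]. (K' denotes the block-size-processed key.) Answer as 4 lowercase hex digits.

Key decimal bytes [119, 178, 119, 247, 137, 4, 226] = 77 b2 77 f7 89 04 e2 is exactly B = 7 bytes: K' = 77 b2 77 f7 89 04 e2.
K' ⊕ ipad = 41 84 41 c1 bf 32 d4.
Inner input = 41 84 41 c1 bf 32 d4 ∥ 03 2d ec a7.
Inner hash: sum = 65+132+65+193+191+50+212+3+45+236+167 = 1359 → 05 4f.

054f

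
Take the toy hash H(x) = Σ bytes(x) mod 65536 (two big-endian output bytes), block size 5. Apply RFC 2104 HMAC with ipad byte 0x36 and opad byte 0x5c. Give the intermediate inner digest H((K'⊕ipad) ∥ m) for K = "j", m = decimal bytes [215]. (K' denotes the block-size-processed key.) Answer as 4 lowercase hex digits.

020b

Key "j" = 6a is 1 byte ≤ B = 5; zero-pad to 5 bytes: K' = 6a 00 00 00 00.
K' ⊕ ipad = 5c 36 36 36 36.
Inner input = 5c 36 36 36 36 ∥ d7.
Inner hash: sum = 92+54+54+54+54+215 = 523 → 02 0b.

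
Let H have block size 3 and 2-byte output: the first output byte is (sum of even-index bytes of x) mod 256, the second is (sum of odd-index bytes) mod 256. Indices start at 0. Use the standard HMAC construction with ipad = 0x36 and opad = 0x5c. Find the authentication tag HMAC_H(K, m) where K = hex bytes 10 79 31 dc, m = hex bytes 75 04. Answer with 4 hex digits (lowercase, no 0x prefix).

Key hex bytes 10 79 31 dc is 4 bytes > B = 3, so hash it first: H(key) = 41 55, then zero-pad to 3 bytes: K' = 41 55 00.
K' ⊕ ipad = 77 63 36.  K' ⊕ opad = 1d 09 5c.
Inner input = (K'⊕ipad) ∥ m = 77 63 36 ∥ 75 04.
Inner hash: even-index sum = 177 mod 256 = 177; odd-index sum = 216 mod 256 = 216 → b1 d8.
Outer input = (K'⊕opad) ∥ inner = 1d 09 5c ∥ b1 d8.
Outer hash (tag): even-index sum = 337 mod 256 = 81; odd-index sum = 186 mod 256 = 186 → 51 ba.

51ba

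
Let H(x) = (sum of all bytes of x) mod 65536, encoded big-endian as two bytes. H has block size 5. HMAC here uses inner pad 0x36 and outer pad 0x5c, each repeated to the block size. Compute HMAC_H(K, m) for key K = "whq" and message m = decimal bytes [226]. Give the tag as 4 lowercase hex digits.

017a

Key "whq" = 77 68 71 is 3 bytes ≤ B = 5; zero-pad to 5 bytes: K' = 77 68 71 00 00.
K' ⊕ ipad = 41 5e 47 36 36.  K' ⊕ opad = 2b 34 2d 5c 5c.
Inner input = (K'⊕ipad) ∥ m = 41 5e 47 36 36 ∥ e2.
Inner hash: sum = 65+94+71+54+54+226 = 564 → 02 34.
Outer input = (K'⊕opad) ∥ inner = 2b 34 2d 5c 5c ∥ 02 34.
Outer hash (tag): sum = 43+52+45+92+92+2+52 = 378 → 01 7a.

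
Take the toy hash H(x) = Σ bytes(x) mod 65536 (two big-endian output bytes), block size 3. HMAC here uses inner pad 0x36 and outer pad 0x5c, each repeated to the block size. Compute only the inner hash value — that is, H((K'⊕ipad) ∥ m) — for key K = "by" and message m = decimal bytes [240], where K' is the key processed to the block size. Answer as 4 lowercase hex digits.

Key "by" = 62 79 is 2 bytes ≤ B = 3; zero-pad to 3 bytes: K' = 62 79 00.
K' ⊕ ipad = 54 4f 36.
Inner input = 54 4f 36 ∥ f0.
Inner hash: sum = 84+79+54+240 = 457 → 01 c9.

01c9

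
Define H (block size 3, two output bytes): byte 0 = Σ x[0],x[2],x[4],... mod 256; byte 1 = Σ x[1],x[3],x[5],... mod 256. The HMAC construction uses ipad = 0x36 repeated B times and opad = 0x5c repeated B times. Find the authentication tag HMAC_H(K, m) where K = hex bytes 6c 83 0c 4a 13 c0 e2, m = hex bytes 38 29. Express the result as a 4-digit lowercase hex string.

808b

Key hex bytes 6c 83 0c 4a 13 c0 e2 is 7 bytes > B = 3, so hash it first: H(key) = 6d 8d, then zero-pad to 3 bytes: K' = 6d 8d 00.
K' ⊕ ipad = 5b bb 36.  K' ⊕ opad = 31 d1 5c.
Inner input = (K'⊕ipad) ∥ m = 5b bb 36 ∥ 38 29.
Inner hash: even-index sum = 186 mod 256 = 186; odd-index sum = 243 mod 256 = 243 → ba f3.
Outer input = (K'⊕opad) ∥ inner = 31 d1 5c ∥ ba f3.
Outer hash (tag): even-index sum = 384 mod 256 = 128; odd-index sum = 395 mod 256 = 139 → 80 8b.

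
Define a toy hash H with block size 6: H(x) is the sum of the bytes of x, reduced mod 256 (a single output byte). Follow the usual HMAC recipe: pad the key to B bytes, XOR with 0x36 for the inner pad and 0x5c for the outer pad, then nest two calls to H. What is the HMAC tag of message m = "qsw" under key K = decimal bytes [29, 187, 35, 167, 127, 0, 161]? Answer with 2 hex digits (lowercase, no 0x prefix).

c7

Key decimal bytes [29, 187, 35, 167, 127, 0, 161] = 1d bb 23 a7 7f 00 a1 is 7 bytes > B = 6, so hash it first: H(key) = c2, then zero-pad to 6 bytes: K' = c2 00 00 00 00 00.
K' ⊕ ipad = f4 36 36 36 36 36.  K' ⊕ opad = 9e 5c 5c 5c 5c 5c.
Inner input = (K'⊕ipad) ∥ m = f4 36 36 36 36 36 ∥ 71 73 77.
Inner hash: sum = 244+54+54+54+54+54+113+115+119 = 861; mod 256 = 93 → 5d.
Outer input = (K'⊕opad) ∥ inner = 9e 5c 5c 5c 5c 5c ∥ 5d.
Outer hash (tag): sum = 158+92+92+92+92+92+93 = 711; mod 256 = 199 → c7.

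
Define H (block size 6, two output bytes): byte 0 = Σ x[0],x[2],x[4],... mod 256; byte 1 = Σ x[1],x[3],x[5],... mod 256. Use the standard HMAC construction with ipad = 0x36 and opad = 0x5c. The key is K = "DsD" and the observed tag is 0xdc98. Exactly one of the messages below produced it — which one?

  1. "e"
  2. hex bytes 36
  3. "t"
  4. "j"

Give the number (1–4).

Key "DsD" = 44 73 44 is 3 bytes ≤ B = 6; zero-pad to 6 bytes: K' = 44 73 44 00 00 00.
K' ⊕ ipad = 72 45 72 36 36 36; K' ⊕ opad = 18 2f 18 5c 5c 5c.
m1: inner = H(72 45 72 36 36 36 65) = 7f b1; tag = H(18 2f 18 5c 5c 5c 7f b1) = 0b98
m2: inner = H(72 45 72 36 36 36 36) = 50 b1; tag = H(18 2f 18 5c 5c 5c 50 b1) = dc98 ← matches
m3: inner = H(72 45 72 36 36 36 74) = 8e b1; tag = H(18 2f 18 5c 5c 5c 8e b1) = 1a98
m4: inner = H(72 45 72 36 36 36 6a) = 84 b1; tag = H(18 2f 18 5c 5c 5c 84 b1) = 1098

2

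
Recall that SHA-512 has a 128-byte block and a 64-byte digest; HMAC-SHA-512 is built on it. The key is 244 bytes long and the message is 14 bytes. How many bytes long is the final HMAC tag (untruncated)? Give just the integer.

64

The tag is one SHA-512 digest: 64 bytes.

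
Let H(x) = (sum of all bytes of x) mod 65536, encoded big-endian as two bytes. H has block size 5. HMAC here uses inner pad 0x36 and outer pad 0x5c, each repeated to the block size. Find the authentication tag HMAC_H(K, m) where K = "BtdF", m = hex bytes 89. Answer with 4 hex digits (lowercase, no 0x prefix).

Key "BtdF" = 42 74 64 46 is 4 bytes ≤ B = 5; zero-pad to 5 bytes: K' = 42 74 64 46 00.
K' ⊕ ipad = 74 42 52 70 36.  K' ⊕ opad = 1e 28 38 1a 5c.
Inner input = (K'⊕ipad) ∥ m = 74 42 52 70 36 ∥ 89.
Inner hash: sum = 116+66+82+112+54+137 = 567 → 02 37.
Outer input = (K'⊕opad) ∥ inner = 1e 28 38 1a 5c ∥ 02 37.
Outer hash (tag): sum = 30+40+56+26+92+2+55 = 301 → 01 2d.

012d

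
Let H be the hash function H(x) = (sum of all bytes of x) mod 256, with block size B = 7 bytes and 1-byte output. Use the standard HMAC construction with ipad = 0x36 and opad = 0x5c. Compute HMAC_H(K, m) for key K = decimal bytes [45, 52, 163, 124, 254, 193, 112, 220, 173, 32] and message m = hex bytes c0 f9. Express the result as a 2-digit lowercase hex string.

97

Key decimal bytes [45, 52, 163, 124, 254, 193, 112, 220, 173, 32] = 2d 34 a3 7c fe c1 70 dc ad 20 is 10 bytes > B = 7, so hash it first: H(key) = 58, then zero-pad to 7 bytes: K' = 58 00 00 00 00 00 00.
K' ⊕ ipad = 6e 36 36 36 36 36 36.  K' ⊕ opad = 04 5c 5c 5c 5c 5c 5c.
Inner input = (K'⊕ipad) ∥ m = 6e 36 36 36 36 36 36 ∥ c0 f9.
Inner hash: sum = 110+54+54+54+54+54+54+192+249 = 875; mod 256 = 107 → 6b.
Outer input = (K'⊕opad) ∥ inner = 04 5c 5c 5c 5c 5c 5c ∥ 6b.
Outer hash (tag): sum = 4+92+92+92+92+92+92+107 = 663; mod 256 = 151 → 97.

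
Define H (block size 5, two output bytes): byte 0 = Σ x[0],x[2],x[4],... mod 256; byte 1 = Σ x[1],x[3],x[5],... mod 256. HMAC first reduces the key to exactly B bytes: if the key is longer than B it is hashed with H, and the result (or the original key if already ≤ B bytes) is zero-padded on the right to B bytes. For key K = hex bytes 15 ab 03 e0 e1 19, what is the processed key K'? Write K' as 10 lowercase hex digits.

f9a4000000

|K| = 6 > B = 5, so first hash the key.
H(K): even-index sum = 249 mod 256 = 249; odd-index sum = 420 mod 256 = 164 → f9 a4.
Zero-pad H(K) = f9 a4 to 5 bytes: K' = f9 a4 00 00 00.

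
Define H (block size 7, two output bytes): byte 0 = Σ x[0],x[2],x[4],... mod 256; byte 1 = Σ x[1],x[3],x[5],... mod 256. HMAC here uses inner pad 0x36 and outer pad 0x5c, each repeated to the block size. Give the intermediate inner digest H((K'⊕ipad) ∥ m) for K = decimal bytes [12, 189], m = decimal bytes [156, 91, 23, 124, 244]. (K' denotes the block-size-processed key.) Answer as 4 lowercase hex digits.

b39e

Key decimal bytes [12, 189] = 0c bd is 2 bytes ≤ B = 7; zero-pad to 7 bytes: K' = 0c bd 00 00 00 00 00.
K' ⊕ ipad = 3a 8b 36 36 36 36 36.
Inner input = 3a 8b 36 36 36 36 36 ∥ 9c 5b 17 7c f4.
Inner hash: even-index sum = 435 mod 256 = 179; odd-index sum = 670 mod 256 = 158 → b3 9e.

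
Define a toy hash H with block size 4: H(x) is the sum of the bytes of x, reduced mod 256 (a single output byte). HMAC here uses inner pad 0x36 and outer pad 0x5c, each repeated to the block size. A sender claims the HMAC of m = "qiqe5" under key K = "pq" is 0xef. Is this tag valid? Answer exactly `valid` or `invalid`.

valid

Key "pq" = 70 71 is 2 bytes ≤ B = 4; zero-pad to 4 bytes: K' = 70 71 00 00.
K' ⊕ ipad = 46 47 36 36; K' ⊕ opad = 2c 2d 5c 5c.
Inner hash: sum = 70+71+54+54+113+105+113+101+53 = 734; mod 256 = 222 → de.
Outer hash (recomputed tag): sum = 44+45+92+92+222 = 495; mod 256 = 239 → ef.
Recomputed tag = ef; claimed = ef → match.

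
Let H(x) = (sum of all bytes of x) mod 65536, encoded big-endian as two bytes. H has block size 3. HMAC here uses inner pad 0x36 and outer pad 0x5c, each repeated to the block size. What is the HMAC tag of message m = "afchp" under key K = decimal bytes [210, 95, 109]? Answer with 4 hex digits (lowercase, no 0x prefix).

Key decimal bytes [210, 95, 109] = d2 5f 6d is exactly B = 3 bytes: K' = d2 5f 6d.
K' ⊕ ipad = e4 69 5b.  K' ⊕ opad = 8e 03 31.
Inner input = (K'⊕ipad) ∥ m = e4 69 5b ∥ 61 66 63 68 70.
Inner hash: sum = 228+105+91+97+102+99+104+112 = 938 → 03 aa.
Outer input = (K'⊕opad) ∥ inner = 8e 03 31 ∥ 03 aa.
Outer hash (tag): sum = 142+3+49+3+170 = 367 → 01 6f.

016f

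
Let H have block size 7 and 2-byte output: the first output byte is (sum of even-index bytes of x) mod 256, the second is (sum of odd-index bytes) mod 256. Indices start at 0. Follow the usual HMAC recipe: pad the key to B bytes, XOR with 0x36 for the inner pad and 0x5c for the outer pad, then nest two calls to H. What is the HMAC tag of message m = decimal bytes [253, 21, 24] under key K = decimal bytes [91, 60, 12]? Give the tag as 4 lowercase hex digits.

Key decimal bytes [91, 60, 12] = 5b 3c 0c is 3 bytes ≤ B = 7; zero-pad to 7 bytes: K' = 5b 3c 0c 00 00 00 00.
K' ⊕ ipad = 6d 0a 3a 36 36 36 36.  K' ⊕ opad = 07 60 50 5c 5c 5c 5c.
Inner input = (K'⊕ipad) ∥ m = 6d 0a 3a 36 36 36 36 ∥ fd 15 18.
Inner hash: even-index sum = 296 mod 256 = 40; odd-index sum = 395 mod 256 = 139 → 28 8b.
Outer input = (K'⊕opad) ∥ inner = 07 60 50 5c 5c 5c 5c ∥ 28 8b.
Outer hash (tag): even-index sum = 410 mod 256 = 154; odd-index sum = 320 mod 256 = 64 → 9a 40.

9a40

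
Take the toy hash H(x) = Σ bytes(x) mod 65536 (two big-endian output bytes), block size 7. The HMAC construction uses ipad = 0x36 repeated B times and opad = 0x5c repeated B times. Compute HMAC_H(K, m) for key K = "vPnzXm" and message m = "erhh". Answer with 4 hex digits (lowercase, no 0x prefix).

Key "vPnzXm" = 76 50 6e 7a 58 6d is 6 bytes ≤ B = 7; zero-pad to 7 bytes: K' = 76 50 6e 7a 58 6d 00.
K' ⊕ ipad = 40 66 58 4c 6e 5b 36.  K' ⊕ opad = 2a 0c 32 26 04 31 5c.
Inner input = (K'⊕ipad) ∥ m = 40 66 58 4c 6e 5b 36 ∥ 65 72 68 68.
Inner hash: sum = 64+102+88+76+110+91+54+101+114+104+104 = 1008 → 03 f0.
Outer input = (K'⊕opad) ∥ inner = 2a 0c 32 26 04 31 5c ∥ 03 f0.
Outer hash (tag): sum = 42+12+50+38+4+49+92+3+240 = 530 → 02 12.

0212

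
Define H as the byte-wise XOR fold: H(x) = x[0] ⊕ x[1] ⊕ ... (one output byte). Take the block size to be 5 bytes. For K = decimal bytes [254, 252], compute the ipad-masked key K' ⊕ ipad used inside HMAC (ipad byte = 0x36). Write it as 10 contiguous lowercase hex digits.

Key decimal bytes [254, 252] = fe fc is 2 bytes ≤ B = 5; zero-pad to 5 bytes: K' = fe fc 00 00 00.
XOR each byte with 0x36: fe⊕36=c8, fc⊕36=ca, 00⊕36=36, 00⊕36=36, 00⊕36=36.

c8ca363636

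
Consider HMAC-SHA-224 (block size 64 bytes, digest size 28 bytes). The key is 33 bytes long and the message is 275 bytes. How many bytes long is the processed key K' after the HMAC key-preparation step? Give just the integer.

Key is 33 ≤ 64 bytes, zero-padded: |K'| = 64.

64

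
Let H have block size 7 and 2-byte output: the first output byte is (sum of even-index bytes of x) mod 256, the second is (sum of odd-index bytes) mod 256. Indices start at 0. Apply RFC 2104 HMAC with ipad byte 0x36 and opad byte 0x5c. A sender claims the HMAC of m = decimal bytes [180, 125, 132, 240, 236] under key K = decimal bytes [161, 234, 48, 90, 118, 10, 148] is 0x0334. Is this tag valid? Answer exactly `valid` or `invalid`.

invalid

Key decimal bytes [161, 234, 48, 90, 118, 10, 148] = a1 ea 30 5a 76 0a 94 is exactly B = 7 bytes: K' = a1 ea 30 5a 76 0a 94.
K' ⊕ ipad = 97 dc 06 6c 40 3c a2; K' ⊕ opad = fd b6 6c 06 2a 56 c8.
Inner hash: even-index sum = 748 mod 256 = 236; odd-index sum = 936 mod 256 = 168 → ec a8.
Outer hash (recomputed tag): even-index sum = 771 mod 256 = 3; odd-index sum = 510 mod 256 = 254 → 03 fe.
Recomputed tag = 03fe; claimed = 0334 → mismatch.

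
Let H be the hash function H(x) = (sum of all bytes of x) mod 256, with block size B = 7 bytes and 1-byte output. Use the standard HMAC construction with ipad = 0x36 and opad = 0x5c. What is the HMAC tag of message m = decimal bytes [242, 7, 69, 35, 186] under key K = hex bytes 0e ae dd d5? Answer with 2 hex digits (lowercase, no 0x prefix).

bd

Key hex bytes 0e ae dd d5 is 4 bytes ≤ B = 7; zero-pad to 7 bytes: K' = 0e ae dd d5 00 00 00.
K' ⊕ ipad = 38 98 eb e3 36 36 36.  K' ⊕ opad = 52 f2 81 89 5c 5c 5c.
Inner input = (K'⊕ipad) ∥ m = 38 98 eb e3 36 36 36 ∥ f2 07 45 23 ba.
Inner hash: sum = 56+152+235+227+54+54+54+242+7+69+35+186 = 1371; mod 256 = 91 → 5b.
Outer input = (K'⊕opad) ∥ inner = 52 f2 81 89 5c 5c 5c ∥ 5b.
Outer hash (tag): sum = 82+242+129+137+92+92+92+91 = 957; mod 256 = 189 → bd.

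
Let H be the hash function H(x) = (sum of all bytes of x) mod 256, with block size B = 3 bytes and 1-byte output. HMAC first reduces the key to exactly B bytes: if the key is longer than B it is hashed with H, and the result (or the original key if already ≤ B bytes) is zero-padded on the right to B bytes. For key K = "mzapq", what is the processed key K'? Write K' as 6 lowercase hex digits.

|K| = 5 > B = 3, so first hash the key.
H(K): sum = 109+122+97+112+113 = 553; mod 256 = 41 → 29.
Zero-pad H(K) = 29 to 3 bytes: K' = 29 00 00.

290000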